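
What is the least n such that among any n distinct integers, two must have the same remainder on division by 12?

13

Two integers differ by a multiple of 12 exactly when they share a remainder mod 12.
There are 12 residue classes mod 12, so 12 integers can all lie in distinct classes.
One more integer must repeat a residue, giving a difference divisible by 12. So n = 12 + 1 = 13.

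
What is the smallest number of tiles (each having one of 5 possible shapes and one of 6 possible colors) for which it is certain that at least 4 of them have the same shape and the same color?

91

There are 5 × 6 = 30 (shape, color) combinations acting as pigeonholes.
With 30 × 3 = 90 tiles we could place exactly 3 in each, with no (shape, color) pair reaching 4.
One more forces some (shape, color) pair to hold 4, so 90 + 1 = 91.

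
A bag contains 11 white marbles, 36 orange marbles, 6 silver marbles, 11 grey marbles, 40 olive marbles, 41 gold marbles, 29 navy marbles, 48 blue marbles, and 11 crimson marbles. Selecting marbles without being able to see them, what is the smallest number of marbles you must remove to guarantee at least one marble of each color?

The hardest color to obtain is silver: we could draw every other marble first — 233 − 6 = 227 marbles — without a single silver one.
The next draw must be silver, so 227 + 1 = 228.

228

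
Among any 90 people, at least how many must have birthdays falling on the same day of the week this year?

13

If each of the 7 days of the week held at most 12, the total would be at most 7 × 12 = 84 < 90, a contradiction.
So at least one holds ⌈90/7⌉ = 13.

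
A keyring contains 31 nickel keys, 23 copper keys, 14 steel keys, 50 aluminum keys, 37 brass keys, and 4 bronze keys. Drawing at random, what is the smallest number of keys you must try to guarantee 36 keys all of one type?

In the worst case we take at most 35 of each type, but all 31 nickel, all 23 copper, all 14 steel, and all 4 bronze (fewer than 35), giving 31 + 23 + 14 + 35 + 35 + 4 = 142.
One more key then forces some type to 36, so 142 + 1 = 143.

143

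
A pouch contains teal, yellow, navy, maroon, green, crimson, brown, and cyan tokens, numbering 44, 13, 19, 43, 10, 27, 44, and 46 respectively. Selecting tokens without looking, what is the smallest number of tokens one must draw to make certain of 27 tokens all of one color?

In the worst case we take at most 26 of each color, but all 13 yellow, all 19 navy, and all 10 green (fewer than 26), giving 26 + 13 + 19 + 26 + 10 + 26 + 26 + 26 = 172.
One more token then forces some color to 27, so 172 + 1 = 173.

173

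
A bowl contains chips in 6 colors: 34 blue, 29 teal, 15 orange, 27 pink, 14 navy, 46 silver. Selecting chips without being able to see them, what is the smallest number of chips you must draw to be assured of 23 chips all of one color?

118

In the worst case we take at most 22 of each color, but all 15 orange and all 14 navy (fewer than 22), giving 22 + 22 + 15 + 22 + 14 + 22 = 117.
One more chip then forces some color to 23, so 117 + 1 = 118.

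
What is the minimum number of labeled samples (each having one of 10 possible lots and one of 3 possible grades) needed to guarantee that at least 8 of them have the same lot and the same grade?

211

There are 10 × 3 = 30 (lot, grade) combinations acting as pigeonholes.
With 30 × 7 = 210 labeled samples we could place exactly 7 in each, with no (lot, grade) pair reaching 8.
One more forces some (lot, grade) pair to hold 8, so 210 + 1 = 211.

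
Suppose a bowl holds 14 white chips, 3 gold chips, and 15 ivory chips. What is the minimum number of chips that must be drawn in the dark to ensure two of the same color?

The worst case takes 1 chip of each color without reaching 2 of any: 3 × 1 = 3.
The next chip must bring some color to 2, so 3 + 1 = 4.

4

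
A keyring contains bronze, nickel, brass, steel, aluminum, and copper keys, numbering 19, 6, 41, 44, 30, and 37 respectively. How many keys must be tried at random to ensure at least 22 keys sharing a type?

110

In the worst case we take at most 21 of each type, but all 19 bronze and all 6 nickel (fewer than 21), giving 19 + 6 + 21 + 21 + 21 + 21 = 109.
One more key then forces some type to 22, so 109 + 1 = 110.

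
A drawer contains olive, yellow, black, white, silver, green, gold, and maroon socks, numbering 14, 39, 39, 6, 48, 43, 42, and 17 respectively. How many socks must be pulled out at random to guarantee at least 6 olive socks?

240

The worst case draws every non-olive sock first: 39 + 39 + 6 + 48 + 43 + 42 + 17 = 234.
The next 6 draws are then forced to be olive, giving 234 + 6 = 240.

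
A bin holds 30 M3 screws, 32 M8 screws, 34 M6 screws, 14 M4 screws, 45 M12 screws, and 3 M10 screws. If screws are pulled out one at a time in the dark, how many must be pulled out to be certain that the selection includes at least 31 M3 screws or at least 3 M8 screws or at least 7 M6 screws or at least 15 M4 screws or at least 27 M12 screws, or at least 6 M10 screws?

82

Each of the 6 sizes has its own threshold; avoid all of them simultaneously.
The worst case stops just short of every target: 30 M3, 2 M8, 6 M6, 14 M4, 26 M12, all 3 M10 — 30 + 2 + 6 + 14 + 26 + 3 = 81 screws.
One more screw must push some size to its target, so 81 + 1 = 82.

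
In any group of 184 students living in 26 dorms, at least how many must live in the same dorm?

If each of the 26 dorms held at most 7, the total would be at most 26 × 7 = 182 < 184, a contradiction.
So at least one holds ⌈184/26⌉ = 8.

8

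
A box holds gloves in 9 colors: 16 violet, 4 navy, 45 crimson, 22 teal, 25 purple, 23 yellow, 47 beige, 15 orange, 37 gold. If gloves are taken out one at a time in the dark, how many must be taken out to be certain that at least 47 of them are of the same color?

Treat the 9 colors as pigeonholes.
In the worst case we take at most 46 of each color, but all 16 violet, all 4 navy, all 45 crimson, all 22 teal, all 25 purple, all 23 yellow, all 15 orange, and all 37 gold (fewer than 46), giving 16 + 4 + 45 + 22 + 25 + 23 + 46 + 15 + 37 = 233.
One more glove then forces some color to 47, so 233 + 1 = 234.

234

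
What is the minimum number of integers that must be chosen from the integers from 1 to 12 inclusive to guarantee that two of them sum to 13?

7

Partition {1, …, 12} into 6 pairs: {1,12}, {2,11}, …, {6,7}.
Choosing 6 integers — say the integers 1 through 6 — takes one from each pair and avoids the property.
Choosing 7 forces two into the same pair by pigeonhole, and those sum to 13. So 7.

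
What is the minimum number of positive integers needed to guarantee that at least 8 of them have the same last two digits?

There are 100 possible two-digit endings acting as pigeonholes.
With 100 × 7 = 700 positive integers we could place exactly 7 in each, with no class reaching 8.
One more forces some class to hold 8, so 700 + 1 = 701.

701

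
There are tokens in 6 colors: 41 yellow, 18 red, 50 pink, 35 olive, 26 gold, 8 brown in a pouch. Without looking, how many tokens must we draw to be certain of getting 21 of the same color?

107

In the worst case we take at most 20 of each color, but all 18 red and all 8 brown (fewer than 20), giving 20 + 18 + 20 + 20 + 20 + 8 = 106.
One more token then forces some color to 21, so 106 + 1 = 107.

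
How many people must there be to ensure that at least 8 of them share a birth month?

85

There are 12 months of the year acting as pigeonholes.
With 12 × 7 = 84 people we could place exactly 7 in each, with no class reaching 8.
One more forces some class to hold 8, so 84 + 1 = 85.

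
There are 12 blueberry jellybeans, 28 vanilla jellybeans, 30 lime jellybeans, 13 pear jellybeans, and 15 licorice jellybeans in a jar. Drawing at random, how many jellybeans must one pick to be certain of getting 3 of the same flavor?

11

Treat the 5 flavors as pigeonholes.
The worst case takes 2 jellybeans of each flavor without reaching 3 of any: 5 × 2 = 10.
The next jellybean must bring some flavor to 3, so 10 + 1 = 11.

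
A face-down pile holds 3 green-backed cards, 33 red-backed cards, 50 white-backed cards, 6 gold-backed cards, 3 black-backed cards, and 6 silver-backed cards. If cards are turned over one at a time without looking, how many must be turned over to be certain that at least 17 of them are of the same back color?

51

In the worst case we take at most 16 of each back color, but all 3 green-backed, all 6 gold-backed, all 3 black-backed, and all 6 silver-backed (fewer than 16), giving 3 + 16 + 16 + 6 + 3 + 6 = 50.
One more card then forces some back color to 17, so 50 + 1 = 51.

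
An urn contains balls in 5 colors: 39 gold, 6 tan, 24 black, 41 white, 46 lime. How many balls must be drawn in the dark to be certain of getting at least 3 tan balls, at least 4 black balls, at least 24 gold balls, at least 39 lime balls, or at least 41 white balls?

107

The worst case stops just short of every target: 23 gold, 2 tan, 3 black, 40 white, 38 lime — 23 + 2 + 3 + 40 + 38 = 106 balls.
One more ball must push some color to its target, so 106 + 1 = 107.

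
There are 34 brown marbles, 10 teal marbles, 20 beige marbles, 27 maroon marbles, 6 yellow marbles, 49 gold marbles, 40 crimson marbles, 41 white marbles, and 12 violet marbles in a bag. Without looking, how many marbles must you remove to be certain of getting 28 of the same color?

In the worst case we take at most 27 of each color, but all 10 teal, all 20 beige, all 6 yellow, and all 12 violet (fewer than 27), giving 27 + 10 + 20 + 27 + 6 + 27 + 27 + 27 + 12 = 183.
One more marble then forces some color to 28, so 183 + 1 = 184.

184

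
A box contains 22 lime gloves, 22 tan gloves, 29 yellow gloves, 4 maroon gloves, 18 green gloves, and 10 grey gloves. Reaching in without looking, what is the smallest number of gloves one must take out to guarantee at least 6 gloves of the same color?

In the worst case we take at most 5 of each color, but all 4 maroon (fewer than 5), giving 5 + 5 + 5 + 4 + 5 + 5 = 29.
One more glove then forces some color to 6, so 29 + 1 = 30.

30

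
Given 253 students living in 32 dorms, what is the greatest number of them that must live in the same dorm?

The 253 students fall into 32 dorms.
If each of the 32 dorms held at most 7, the total would be at most 32 × 7 = 224 < 253, a contradiction.
So at least one holds ⌈253/32⌉ = 8.

8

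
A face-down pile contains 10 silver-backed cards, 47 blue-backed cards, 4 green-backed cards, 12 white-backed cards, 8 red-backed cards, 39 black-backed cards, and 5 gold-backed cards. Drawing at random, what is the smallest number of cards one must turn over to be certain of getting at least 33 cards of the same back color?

In the worst case we take at most 32 of each back color, but all 10 silver-backed, all 4 green-backed, all 12 white-backed, all 8 red-backed, and all 5 gold-backed (fewer than 32), giving 10 + 32 + 4 + 12 + 8 + 32 + 5 = 103.
One more card then forces some back color to 33, so 103 + 1 = 104.

104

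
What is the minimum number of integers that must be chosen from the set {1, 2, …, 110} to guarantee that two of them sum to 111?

56

Partition {1, …, 110} into 55 pairs: {1,110}, {2,109}, …, {55,56}.
Choosing 55 integers — say the integers 1 through 55 — takes one from each pair and avoids the property.
Choosing 56 forces two into the same pair by pigeonhole, and those sum to 111. So 56.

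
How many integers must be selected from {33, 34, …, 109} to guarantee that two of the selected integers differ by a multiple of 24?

25

Group the integers by remainder mod 24; there are 24 residue classes, each nonempty in this range.
Choosing one from each class (24 integers) avoids any shared remainder.
One more choice must repeat a class, so two differ by a multiple of 24. Hence 24 + 1 = 25.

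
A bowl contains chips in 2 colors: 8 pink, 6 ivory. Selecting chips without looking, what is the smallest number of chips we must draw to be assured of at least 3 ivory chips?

The worst case draws every non-ivory chip first: 8.
The next 3 draws are then forced to be ivory, giving 8 + 3 = 11.

11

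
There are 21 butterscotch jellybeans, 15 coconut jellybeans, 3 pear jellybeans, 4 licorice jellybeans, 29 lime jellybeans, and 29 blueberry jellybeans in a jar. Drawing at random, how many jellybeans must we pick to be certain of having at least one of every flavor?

99

The hardest flavor to obtain is pear: we could draw every other jellybean first — 101 − 3 = 98 jellybeans — without a single pear one.
The next draw must be pear, so 98 + 1 = 99.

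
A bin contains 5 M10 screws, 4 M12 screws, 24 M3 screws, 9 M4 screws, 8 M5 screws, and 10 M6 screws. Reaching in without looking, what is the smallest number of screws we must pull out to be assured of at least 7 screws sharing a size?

In the worst case we take at most 6 of each size, but all 5 M10 and all 4 M12 (fewer than 6), giving 5 + 4 + 6 + 6 + 6 + 6 = 33.
One more screw then forces some size to 7, so 33 + 1 = 34.

34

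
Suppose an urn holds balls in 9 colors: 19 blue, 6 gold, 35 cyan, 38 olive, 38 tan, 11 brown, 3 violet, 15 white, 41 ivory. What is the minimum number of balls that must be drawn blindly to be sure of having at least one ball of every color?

The hardest color to obtain is violet: we could draw every other ball first — 206 − 3 = 203 balls — without a single violet one.
The next draw must be violet, so 203 + 1 = 204.

204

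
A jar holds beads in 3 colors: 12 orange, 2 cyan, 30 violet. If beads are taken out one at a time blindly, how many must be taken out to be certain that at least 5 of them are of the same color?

In the worst case we take at most 4 of each color, but all 2 cyan (fewer than 4), giving 4 + 2 + 4 = 10.
One more bead then forces some color to 5, so 10 + 1 = 11.

11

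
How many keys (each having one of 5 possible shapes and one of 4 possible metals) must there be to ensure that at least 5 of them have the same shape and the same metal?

81

There are 5 × 4 = 20 (shape, metal) combinations acting as pigeonholes.
With 20 × 4 = 80 keys we could place exactly 4 in each, with no (shape, metal) pair reaching 5.
One more forces some (shape, metal) pair to hold 5, so 80 + 1 = 81.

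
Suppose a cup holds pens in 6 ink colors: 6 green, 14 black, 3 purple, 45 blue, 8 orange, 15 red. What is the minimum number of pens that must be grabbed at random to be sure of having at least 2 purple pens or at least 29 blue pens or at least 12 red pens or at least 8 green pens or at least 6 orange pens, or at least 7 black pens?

58

Each of the 6 ink colors has its own threshold; avoid all of them simultaneously.
The worst case stops just short of every target: all 6 green, 6 black, 1 purple, 28 blue, 5 orange, 11 red — 6 + 6 + 1 + 28 + 5 + 11 = 57 pens.
One more pen must push some ink color to its target, so 57 + 1 = 58.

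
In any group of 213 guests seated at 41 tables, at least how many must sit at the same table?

6

The 213 guests fall into 41 tables.
If each of the 41 tables held at most 5, the total would be at most 41 × 5 = 205 < 213, a contradiction.
So at least one holds ⌈213/41⌉ = 6.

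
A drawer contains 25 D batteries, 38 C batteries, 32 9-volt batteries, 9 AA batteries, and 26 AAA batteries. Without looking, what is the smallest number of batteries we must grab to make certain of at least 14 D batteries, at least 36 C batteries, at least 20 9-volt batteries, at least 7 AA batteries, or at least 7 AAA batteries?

Each of the 5 types has its own threshold; avoid all of them simultaneously.
The worst case stops just short of every target: 13 D, 35 C, 19 9-volt, 6 AA, 6 AAA — 13 + 35 + 19 + 6 + 6 = 79 batteries.
One more battery must push some type to its target, so 79 + 1 = 80.

80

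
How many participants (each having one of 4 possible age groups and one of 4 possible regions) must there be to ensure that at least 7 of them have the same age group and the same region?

There are 4 × 4 = 16 (age group, region) combinations acting as pigeonholes.
With 16 × 6 = 96 participants we could place exactly 6 in each, with no (age group, region) pair reaching 7.
One more forces some (age group, region) pair to hold 7, so 96 + 1 = 97.

97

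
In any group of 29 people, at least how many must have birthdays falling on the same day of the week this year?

The 29 people fall into 7 days of the week.
If each of the 7 days of the week held at most 4, the total would be at most 7 × 4 = 28 < 29, a contradiction.
So at least one holds ⌈29/7⌉ = 5.

5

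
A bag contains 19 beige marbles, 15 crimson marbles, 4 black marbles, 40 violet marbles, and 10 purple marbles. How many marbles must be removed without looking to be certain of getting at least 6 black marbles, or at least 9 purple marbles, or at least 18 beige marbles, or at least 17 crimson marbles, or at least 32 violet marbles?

The worst case stops just short of every target: 17 beige, all 15 crimson, all 4 black, 31 violet, 8 purple — 17 + 15 + 4 + 31 + 8 = 75 marbles.
One more marble must push some color to its target, so 75 + 1 = 76.

76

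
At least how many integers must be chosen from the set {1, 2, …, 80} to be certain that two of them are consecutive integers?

Partition {1, …, 80} into 40 pairs: {1,2}, {3,4}, …, {79,80}.
Choosing 40 integers — say the 40 even numbers 2, 4, …, 80 — takes one from each pair and avoids the property.
Choosing 41 forces two into the same pair by pigeonhole, and those are consecutive. So 41.

41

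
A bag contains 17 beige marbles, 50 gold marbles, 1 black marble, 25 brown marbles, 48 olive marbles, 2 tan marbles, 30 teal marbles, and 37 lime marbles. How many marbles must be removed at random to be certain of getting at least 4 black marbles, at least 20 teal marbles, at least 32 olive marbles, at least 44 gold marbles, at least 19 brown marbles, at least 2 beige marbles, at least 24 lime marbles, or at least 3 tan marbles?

The worst case stops just short of every target: 1 beige, 43 gold, all 1 black, 18 brown, 31 olive, 2 tan, 19 teal, 23 lime — 1 + 43 + 1 + 18 + 31 + 2 + 19 + 23 = 138 marbles.
One more marble must push some color to its target, so 138 + 1 = 139.

139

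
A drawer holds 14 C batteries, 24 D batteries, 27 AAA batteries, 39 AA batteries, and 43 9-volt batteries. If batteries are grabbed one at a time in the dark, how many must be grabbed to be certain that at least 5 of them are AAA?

The worst case draws every non-AAA battery first: 14 + 24 + 39 + 43 = 120.
The next 5 draws are then forced to be AAA, giving 120 + 5 = 125.

125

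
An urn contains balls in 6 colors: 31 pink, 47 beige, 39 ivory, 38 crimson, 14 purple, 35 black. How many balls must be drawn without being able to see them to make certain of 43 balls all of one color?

Treat the 6 colors as pigeonholes.
In the worst case we take at most 42 of each color, but all 31 pink, all 39 ivory, all 38 crimson, all 14 purple, and all 35 black (fewer than 42), giving 31 + 42 + 39 + 38 + 14 + 35 = 199.
One more ball then forces some color to 43, so 199 + 1 = 200.

200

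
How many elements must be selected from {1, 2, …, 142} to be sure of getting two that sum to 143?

Partition {1, …, 142} into 71 pairs: {1,142}, {2,141}, …, {71,72}.
Choosing 71 integers — say the integers 1 through 71 — takes one from each pair and avoids the property.
Choosing 72 forces two into the same pair by pigeonhole, and those sum to 143. So 72.

72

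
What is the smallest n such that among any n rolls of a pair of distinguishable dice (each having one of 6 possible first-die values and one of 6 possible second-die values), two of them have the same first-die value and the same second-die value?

There are 6 × 6 = 36 (first-die value, second-die value) combinations acting as pigeonholes.
With 36 rolls of a pair of distinguishable dice we could place one in each, avoiding any repeat.
One more forces some (first-die value, second-die value) pair to hold 2, so 36 + 1 = 37.

37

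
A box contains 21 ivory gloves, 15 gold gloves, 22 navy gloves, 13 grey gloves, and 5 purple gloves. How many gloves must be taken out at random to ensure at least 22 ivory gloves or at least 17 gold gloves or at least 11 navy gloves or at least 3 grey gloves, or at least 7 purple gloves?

The worst case stops just short of every target: 21 ivory, all 15 gold, 10 navy, 2 grey, all 5 purple — 21 + 15 + 10 + 2 + 5 = 53 gloves.
One more glove must push some color to its target, so 53 + 1 = 54.

54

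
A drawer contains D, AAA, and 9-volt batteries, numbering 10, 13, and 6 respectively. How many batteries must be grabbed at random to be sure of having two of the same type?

4

Treat the 3 types as pigeonholes.
The worst case takes 1 battery of each type without reaching 2 of any: 3 × 1 = 3.
The next battery must bring some type to 2, so 3 + 1 = 4.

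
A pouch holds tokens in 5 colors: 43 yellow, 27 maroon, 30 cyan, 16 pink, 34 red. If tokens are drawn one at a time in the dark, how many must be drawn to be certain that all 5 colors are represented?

The hardest color to obtain is pink: we could draw every other token first — 150 − 16 = 134 tokens — without a single pink one.
The next draw must be pink, so 134 + 1 = 135.

135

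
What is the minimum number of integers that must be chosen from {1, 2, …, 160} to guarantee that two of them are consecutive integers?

Partition {1, …, 160} into 80 pairs: {1,2}, {3,4}, …, {159,160}.
Choosing 80 integers — say the 80 even numbers 2, 4, …, 160 — takes one from each pair and avoids the property.
Choosing 81 forces two into the same pair by pigeonhole, and those are consecutive. So 81.

81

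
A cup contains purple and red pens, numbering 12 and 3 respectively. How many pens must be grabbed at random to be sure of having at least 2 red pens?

The worst case draws every non-red pen first: 12.
The next 2 draws are then forced to be red, giving 12 + 2 = 14.

14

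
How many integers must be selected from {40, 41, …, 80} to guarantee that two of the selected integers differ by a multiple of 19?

20

Use the pigeonhole principle on residue classes: group the integers by remainder mod 19; there are 19 residue classes, each nonempty in this range.
Choosing one from each class (19 integers) avoids any shared remainder.
One more choice must repeat a class, so two differ by a multiple of 19. Hence 19 + 1 = 20.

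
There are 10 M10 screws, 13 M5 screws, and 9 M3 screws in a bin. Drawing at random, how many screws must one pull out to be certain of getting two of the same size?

4

Treat the 3 sizes as pigeonholes.
The worst case takes 1 screw of each size without reaching 2 of any: 3 × 1 = 3.
The next screw must bring some size to 2, so 3 + 1 = 4.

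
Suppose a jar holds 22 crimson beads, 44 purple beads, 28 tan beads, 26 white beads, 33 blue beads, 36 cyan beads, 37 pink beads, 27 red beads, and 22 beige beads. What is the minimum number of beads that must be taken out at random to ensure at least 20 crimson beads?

The worst case draws every non-crimson bead first: 44 + 28 + 26 + 33 + 36 + 37 + 27 + 22 = 253.
The next 20 draws are then forced to be crimson, giving 253 + 20 = 273.

273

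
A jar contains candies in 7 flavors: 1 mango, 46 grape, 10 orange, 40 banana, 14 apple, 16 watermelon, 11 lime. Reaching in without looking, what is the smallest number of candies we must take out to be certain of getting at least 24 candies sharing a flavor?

99

In the worst case we take at most 23 of each flavor, but all 1 mango, all 10 orange, all 14 apple, all 16 watermelon, and all 11 lime (fewer than 23), giving 1 + 23 + 10 + 23 + 14 + 16 + 11 = 98.
One more candy then forces some flavor to 24, so 98 + 1 = 99.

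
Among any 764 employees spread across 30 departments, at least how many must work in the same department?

26

The 764 employees fall into 30 departments.
If each of the 30 departments held at most 25, the total would be at most 30 × 25 = 750 < 764, a contradiction.
So at least one holds ⌈764/30⌉ = 26.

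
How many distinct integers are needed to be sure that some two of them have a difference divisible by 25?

26

Two integers differ by a multiple of 25 exactly when they share a remainder mod 25.
There are 25 residue classes mod 25, so 25 integers can all lie in distinct classes.
One more integer must repeat a residue, giving a difference divisible by 25. So n = 25 + 1 = 26.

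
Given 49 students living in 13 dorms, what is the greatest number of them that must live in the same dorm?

The 49 students fall into 13 dorms.
If each of the 13 dorms held at most 3, the total would be at most 13 × 3 = 39 < 49, a contradiction.
So at least one holds ⌈49/13⌉ = 4.

4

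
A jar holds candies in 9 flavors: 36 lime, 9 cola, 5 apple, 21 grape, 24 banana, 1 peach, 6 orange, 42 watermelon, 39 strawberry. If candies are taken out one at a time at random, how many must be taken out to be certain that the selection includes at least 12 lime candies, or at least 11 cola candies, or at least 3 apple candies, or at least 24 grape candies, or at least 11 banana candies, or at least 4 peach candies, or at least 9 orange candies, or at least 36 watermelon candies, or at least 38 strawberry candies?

The worst case stops just short of every target: 11 lime, all 9 cola, 2 apple, all 21 grape, 10 banana, all 1 peach, all 6 orange, 35 watermelon, 37 strawberry — 11 + 9 + 2 + 21 + 10 + 1 + 6 + 35 + 37 = 132 candies.
One more candy must push some flavor to its target, so 132 + 1 = 133.

133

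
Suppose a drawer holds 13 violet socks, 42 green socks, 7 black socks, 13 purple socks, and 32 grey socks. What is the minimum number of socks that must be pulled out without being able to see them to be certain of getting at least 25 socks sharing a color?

In the worst case we take at most 24 of each color, but all 13 violet, all 7 black, and all 13 purple (fewer than 24), giving 13 + 24 + 7 + 13 + 24 = 81.
One more sock then forces some color to 25, so 81 + 1 = 82.

82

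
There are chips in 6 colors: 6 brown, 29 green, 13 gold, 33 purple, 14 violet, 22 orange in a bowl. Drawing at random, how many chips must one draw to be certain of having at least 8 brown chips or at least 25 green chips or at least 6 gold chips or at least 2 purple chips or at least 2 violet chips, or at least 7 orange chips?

Each of the 6 colors has its own threshold; avoid all of them simultaneously.
The worst case stops just short of every target: all 6 brown, 24 green, 5 gold, 1 purple, 1 violet, 6 orange — 6 + 24 + 5 + 1 + 1 + 6 = 43 chips.
One more chip must push some color to its target, so 43 + 1 = 44.

44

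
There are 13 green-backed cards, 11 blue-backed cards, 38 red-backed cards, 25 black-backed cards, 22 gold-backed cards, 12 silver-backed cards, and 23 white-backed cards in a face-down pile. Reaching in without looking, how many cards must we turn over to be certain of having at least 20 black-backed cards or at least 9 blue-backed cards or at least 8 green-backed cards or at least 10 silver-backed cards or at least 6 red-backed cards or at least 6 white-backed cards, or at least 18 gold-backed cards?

71

Each of the 7 back colors has its own threshold; avoid all of them simultaneously.
The worst case stops just short of every target: 7 green-backed, 8 blue-backed, 5 red-backed, 19 black-backed, 17 gold-backed, 9 silver-backed, 5 white-backed — 7 + 8 + 5 + 19 + 17 + 9 + 5 = 70 cards.
One more card must push some back color to its target, so 70 + 1 = 71.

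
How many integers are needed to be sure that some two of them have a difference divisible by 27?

28

Two integers differ by a multiple of 27 exactly when they share a remainder mod 27.
There are 27 residue classes mod 27, so 27 integers can all lie in distinct classes.
One more integer must repeat a residue, giving a difference divisible by 27. So n = 27 + 1 = 28.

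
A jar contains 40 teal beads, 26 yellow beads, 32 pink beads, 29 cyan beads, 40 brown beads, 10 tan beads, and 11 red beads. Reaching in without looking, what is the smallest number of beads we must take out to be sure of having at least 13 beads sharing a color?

82

In the worst case we take at most 12 of each color, but all 10 tan and all 11 red (fewer than 12), giving 12 + 12 + 12 + 12 + 12 + 10 + 11 = 81.
One more bead then forces some color to 13, so 81 + 1 = 82.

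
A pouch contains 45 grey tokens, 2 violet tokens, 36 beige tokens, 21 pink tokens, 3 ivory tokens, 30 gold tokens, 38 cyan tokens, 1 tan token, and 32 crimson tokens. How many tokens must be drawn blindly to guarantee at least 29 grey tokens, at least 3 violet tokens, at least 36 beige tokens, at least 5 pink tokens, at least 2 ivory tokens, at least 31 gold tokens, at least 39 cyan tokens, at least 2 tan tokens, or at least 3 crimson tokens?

142

The worst case stops just short of every target: 28 grey, 2 violet, 35 beige, 4 pink, 1 ivory, 30 gold, 38 cyan, 1 tan, 2 crimson — 28 + 2 + 35 + 4 + 1 + 30 + 38 + 1 + 2 = 141 tokens.
One more token must push some color to its target, so 141 + 1 = 142.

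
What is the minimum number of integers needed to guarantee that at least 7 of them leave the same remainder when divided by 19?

There are 19 residue classes modulo 19 acting as pigeonholes.
With 19 × 6 = 114 integers we could place exactly 6 in each, with no class reaching 7.
One more forces some class to hold 7, so 114 + 1 = 115.

115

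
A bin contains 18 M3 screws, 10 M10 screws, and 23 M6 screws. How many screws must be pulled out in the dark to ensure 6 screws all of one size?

Treat the 3 sizes as pigeonholes.
The worst case takes 5 screws of each size without reaching 6 of any: 3 × 5 = 15.
The next screw must bring some size to 6, so 15 + 1 = 16.

16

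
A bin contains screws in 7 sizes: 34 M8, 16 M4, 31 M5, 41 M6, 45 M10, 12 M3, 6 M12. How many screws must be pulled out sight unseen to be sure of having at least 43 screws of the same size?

183

In the worst case we take at most 42 of each size, but all 34 M8, all 16 M4, all 31 M5, all 41 M6, all 12 M3, and all 6 M12 (fewer than 42), giving 34 + 16 + 31 + 41 + 42 + 12 + 6 = 182.
One more screw then forces some size to 43, so 182 + 1 = 183.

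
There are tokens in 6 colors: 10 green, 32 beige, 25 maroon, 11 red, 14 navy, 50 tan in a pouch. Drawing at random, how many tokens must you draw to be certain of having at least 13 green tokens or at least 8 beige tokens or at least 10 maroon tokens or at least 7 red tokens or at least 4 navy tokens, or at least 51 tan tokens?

86

The worst case stops just short of every target: all 10 green, 7 beige, 9 maroon, 6 red, 3 navy, 50 tan — 10 + 7 + 9 + 6 + 3 + 50 = 85 tokens.
One more token must push some color to its target, so 85 + 1 = 86.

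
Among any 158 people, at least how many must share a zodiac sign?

14

The 158 people fall into 12 zodiac signs.
If each of the 12 zodiac signs held at most 13, the total would be at most 12 × 13 = 156 < 158, a contradiction.
So at least one holds ⌈158/12⌉ = 14.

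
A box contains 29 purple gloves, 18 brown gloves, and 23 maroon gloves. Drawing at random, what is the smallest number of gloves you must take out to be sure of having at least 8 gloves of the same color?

22

The worst case takes 7 gloves of each color without reaching 8 of any: 3 × 7 = 21.
The next glove must bring some color to 8, so 21 + 1 = 22.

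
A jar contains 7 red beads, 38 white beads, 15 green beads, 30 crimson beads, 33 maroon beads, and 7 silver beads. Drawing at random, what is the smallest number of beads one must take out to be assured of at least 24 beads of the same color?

In the worst case we take at most 23 of each color, but all 7 red, all 15 green, and all 7 silver (fewer than 23), giving 7 + 23 + 15 + 23 + 23 + 7 = 98.
One more bead then forces some color to 24, so 98 + 1 = 99.

99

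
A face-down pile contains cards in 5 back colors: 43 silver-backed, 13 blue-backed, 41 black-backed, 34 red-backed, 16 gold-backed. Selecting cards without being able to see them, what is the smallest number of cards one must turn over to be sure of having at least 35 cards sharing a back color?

In the worst case we take at most 34 of each back color, but all 13 blue-backed and all 16 gold-backed (fewer than 34), giving 34 + 13 + 34 + 34 + 16 = 131.
One more card then forces some back color to 35, so 131 + 1 = 132.

132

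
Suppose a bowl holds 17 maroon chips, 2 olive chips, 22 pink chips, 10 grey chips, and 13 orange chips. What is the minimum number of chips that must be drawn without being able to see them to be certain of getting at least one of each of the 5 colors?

The hardest color to obtain is olive: we could draw every other chip first — 64 − 2 = 62 chips — without a single olive one.
The next draw must be olive, so 62 + 1 = 63.

63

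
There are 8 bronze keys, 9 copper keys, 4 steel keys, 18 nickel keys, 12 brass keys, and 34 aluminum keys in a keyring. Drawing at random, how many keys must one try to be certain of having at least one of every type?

82

The hardest type to obtain is steel: we could draw every other key first — 85 − 4 = 81 keys — without a single steel one.
The next draw must be steel, so 81 + 1 = 82.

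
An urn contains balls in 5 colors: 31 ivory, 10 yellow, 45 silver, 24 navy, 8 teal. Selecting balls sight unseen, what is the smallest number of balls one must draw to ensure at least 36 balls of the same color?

109

In the worst case we take at most 35 of each color, but all 31 ivory, all 10 yellow, all 24 navy, and all 8 teal (fewer than 35), giving 31 + 10 + 35 + 24 + 8 = 108.
One more ball then forces some color to 36, so 108 + 1 = 109.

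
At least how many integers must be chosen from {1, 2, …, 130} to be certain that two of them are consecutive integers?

66

Partition {1, …, 130} into 65 pairs: {1,2}, {3,4}, …, {129,130}.
Choosing 65 integers — say the 65 even numbers 2, 4, …, 130 — takes one from each pair and avoids the property.
Choosing 66 forces two into the same pair by pigeonhole, and those are consecutive. So 66.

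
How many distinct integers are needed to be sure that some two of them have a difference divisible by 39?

Two integers differ by a multiple of 39 exactly when they share a remainder mod 39.
There are 39 residue classes mod 39, so 39 integers can all lie in distinct classes.
One more integer must repeat a residue, giving a difference divisible by 39. So n = 39 + 1 = 40.

40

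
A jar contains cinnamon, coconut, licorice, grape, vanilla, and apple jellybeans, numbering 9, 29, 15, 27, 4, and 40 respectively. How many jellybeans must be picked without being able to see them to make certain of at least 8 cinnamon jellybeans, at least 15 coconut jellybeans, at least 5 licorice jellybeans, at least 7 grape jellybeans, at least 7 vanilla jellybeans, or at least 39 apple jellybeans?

The worst case stops just short of every target: 7 cinnamon, 14 coconut, 4 licorice, 6 grape, all 4 vanilla, 38 apple — 7 + 14 + 4 + 6 + 4 + 38 = 73 jellybeans.
One more jellybean must push some flavor to its target, so 73 + 1 = 74.

74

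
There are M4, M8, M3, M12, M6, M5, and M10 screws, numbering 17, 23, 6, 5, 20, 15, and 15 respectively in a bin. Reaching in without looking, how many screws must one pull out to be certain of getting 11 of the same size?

In the worst case we take at most 10 of each size, but all 6 M3 and all 5 M12 (fewer than 10), giving 10 + 10 + 6 + 5 + 10 + 10 + 10 = 61.
One more screw then forces some size to 11, so 61 + 1 = 62.

62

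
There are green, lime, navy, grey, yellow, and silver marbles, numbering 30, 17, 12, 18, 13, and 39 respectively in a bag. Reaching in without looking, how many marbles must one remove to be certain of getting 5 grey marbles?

116

To avoid grey marbles as long as possible, exhaust the other 5 colors first.
The worst case draws every non-grey marble first: 30 + 17 + 12 + 13 + 39 = 111.
The next 5 draws are then forced to be grey, giving 111 + 5 = 116.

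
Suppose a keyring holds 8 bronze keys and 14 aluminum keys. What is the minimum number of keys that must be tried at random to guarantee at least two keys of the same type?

Treat the 2 types as pigeonholes.
The worst case takes 1 key of each type without reaching 2 of any: 2 × 1 = 2.
The next key must bring some type to 2, so 2 + 1 = 3.

3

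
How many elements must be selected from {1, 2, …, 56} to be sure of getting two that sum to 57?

Partition {1, …, 56} into 28 pairs: {1,56}, {2,55}, …, {28,29}.
Choosing 28 integers — say the integers 1 through 28 — takes one from each pair and avoids the property.
Choosing 29 forces two into the same pair by pigeonhole, and those sum to 57. So 29.

29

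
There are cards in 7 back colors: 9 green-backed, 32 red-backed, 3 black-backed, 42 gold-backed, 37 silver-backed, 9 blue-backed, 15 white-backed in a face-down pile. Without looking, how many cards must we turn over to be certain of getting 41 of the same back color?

146

In the worst case we take at most 40 of each back color, but all 9 green-backed, all 32 red-backed, all 3 black-backed, all 37 silver-backed, all 9 blue-backed, and all 15 white-backed (fewer than 40), giving 9 + 32 + 3 + 40 + 37 + 9 + 15 = 145.
One more card then forces some back color to 41, so 145 + 1 = 146.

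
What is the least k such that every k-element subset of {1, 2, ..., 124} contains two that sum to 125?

63

Partition {1, …, 124} into 62 pairs: {1,124}, {2,123}, …, {62,63}.
Choosing 62 integers — say the integers 1 through 62 — takes one from each pair and avoids the property.
Choosing 63 forces two into the same pair by pigeonhole, and those sum to 125. So 63.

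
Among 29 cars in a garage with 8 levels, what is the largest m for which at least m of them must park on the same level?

4

If each of the 8 levels held at most 3, the total would be at most 8 × 3 = 24 < 29, a contradiction.
So at least one holds ⌈29/8⌉ = 4.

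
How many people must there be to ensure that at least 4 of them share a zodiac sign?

37

There are 12 zodiac signs acting as pigeonholes.
With 12 × 3 = 36 people we could place exactly 3 in each, with no class reaching 4.
One more forces some class to hold 4, so 36 + 1 = 37.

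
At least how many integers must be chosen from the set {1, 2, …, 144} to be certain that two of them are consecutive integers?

73

Partition {1, …, 144} into 72 pairs: {1,2}, {3,4}, …, {143,144}.
Choosing 72 integers — say the 72 even numbers 2, 4, …, 144 — takes one from each pair and avoids the property.
Choosing 73 forces two into the same pair by pigeonhole, and those are consecutive. So 73.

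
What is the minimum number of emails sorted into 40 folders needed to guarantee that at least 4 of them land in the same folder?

There are 40 folders acting as pigeonholes.
With 40 × 3 = 120 emails we could place exactly 3 in each, with no class reaching 4.
One more forces some class to hold 4, so 120 + 1 = 121.

121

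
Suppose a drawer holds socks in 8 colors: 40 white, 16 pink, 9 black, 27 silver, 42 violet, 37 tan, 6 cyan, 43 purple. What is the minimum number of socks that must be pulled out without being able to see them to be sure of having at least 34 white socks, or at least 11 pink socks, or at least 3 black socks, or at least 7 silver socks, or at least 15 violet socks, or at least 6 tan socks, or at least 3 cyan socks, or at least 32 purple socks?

Each of the 8 colors has its own threshold; avoid all of them simultaneously.
The worst case stops just short of every target: 33 white, 10 pink, 2 black, 6 silver, 14 violet, 5 tan, 2 cyan, 31 purple — 33 + 10 + 2 + 6 + 14 + 5 + 2 + 31 = 103 socks.
One more sock must push some color to its target, so 103 + 1 = 104.

104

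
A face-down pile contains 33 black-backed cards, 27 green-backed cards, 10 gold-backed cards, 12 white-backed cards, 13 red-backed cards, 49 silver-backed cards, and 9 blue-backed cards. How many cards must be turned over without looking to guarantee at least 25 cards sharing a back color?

In the worst case we take at most 24 of each back color, but all 10 gold-backed, all 12 white-backed, all 13 red-backed, and all 9 blue-backed (fewer than 24), giving 24 + 24 + 10 + 12 + 13 + 24 + 9 = 116.
One more card then forces some back color to 25, so 116 + 1 = 117.

117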